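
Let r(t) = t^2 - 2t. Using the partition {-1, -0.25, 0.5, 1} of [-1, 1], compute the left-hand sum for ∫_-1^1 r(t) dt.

Subinterval widths: 0.75, 0.75, 0.5.
Left endpoints: -1, -0.25, 0.5.
r(-1) = 3, r(-0.25) = 0.5625, r(0.5) = -0.75.
Sum = Σ Δt_i · r(t_i).
Sum = 2.296875.

2.296875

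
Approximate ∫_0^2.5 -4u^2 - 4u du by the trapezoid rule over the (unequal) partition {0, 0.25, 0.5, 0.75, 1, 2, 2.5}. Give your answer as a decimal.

Subinterval widths: 0.25, 0.25, 0.25, 0.25, 1, 0.5.
f(0) = 0, f(0.25) = -1.25, f(0.5) = -3, f(0.75) = -5.25, f(1) = -8, f(2) = -24, f(2.5) = -35.
On each subinterval the trapezoid contributes (Δu_i/2)·[f(u_{i-1}) + f(u_i)].
Sum = -34.125.

-34.125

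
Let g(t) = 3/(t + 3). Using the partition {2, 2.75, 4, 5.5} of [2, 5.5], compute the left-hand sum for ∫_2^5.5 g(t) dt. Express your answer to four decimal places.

1.7450

Subinterval widths: 0.75, 1.25, 1.5.
Left endpoints: 2, 2.75, 4.
g(2) = 0.6, g(2.75) = 12/23, g(4) = 3/7.
Sum = Σ Δt_i · g(t_i).
Sum ≈ 1.7450.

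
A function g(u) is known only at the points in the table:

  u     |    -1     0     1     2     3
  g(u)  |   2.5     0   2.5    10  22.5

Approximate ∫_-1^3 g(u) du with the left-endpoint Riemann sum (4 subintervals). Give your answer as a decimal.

15

Δu = 1.
Sum = 1·[2.5 + 0 + 2.5 + 10] = 15.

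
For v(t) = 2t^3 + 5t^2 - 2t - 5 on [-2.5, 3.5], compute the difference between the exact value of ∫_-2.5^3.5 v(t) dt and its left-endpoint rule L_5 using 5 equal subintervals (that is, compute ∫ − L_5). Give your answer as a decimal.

69.48

Exact integral: ∫_-2.5^3.5 v(t) dt = 117.
L_5 = 47.52.
Error = 117 − 47.52 = 69.48.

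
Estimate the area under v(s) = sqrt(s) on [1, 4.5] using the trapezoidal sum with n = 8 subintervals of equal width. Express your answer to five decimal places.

Δs = (4.5 − 1)/8 = 0.4375.
v(1) ≈ 1.00000, v(1.4375) ≈ 1.19896, v(1.875) ≈ 1.36931, v(2.3125) ≈ 1.52069, v(2.75) ≈ 1.65831, v(3.1875) ≈ 1.78536, v(3.625) ≈ 1.90394, v(4.0625) ≈ 2.01556, v(4.5) ≈ 2.12132.
T_8 = (Δs/2)·[v(s_0) + 2v(s_1) + ... + 2v(s_{7}) + v(s_8)].
Sum ≈ 5.69310.

5.69310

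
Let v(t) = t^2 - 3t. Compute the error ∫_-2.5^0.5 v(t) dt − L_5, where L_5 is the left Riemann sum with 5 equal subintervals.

-4.68

Exact integral: ∫_-2.5^0.5 v(t) dt = 14.25.
L_5 = 18.93.
Error = 14.25 − 18.93 = -4.68.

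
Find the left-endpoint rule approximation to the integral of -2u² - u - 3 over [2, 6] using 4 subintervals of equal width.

Δu = (6 − 2)/4 = 1.
Left endpoints: 2, 3, 4, 5.
f(2) = -13, f(3) = -24, f(4) = -39, f(5) = -58.
Sum = Δu · [f(2) + f(3) + f(4) + f(5)].
Sum = -134.

-134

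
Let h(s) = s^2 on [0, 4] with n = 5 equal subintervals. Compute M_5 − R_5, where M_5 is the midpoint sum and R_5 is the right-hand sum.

-7.04

M_5 = 21.12.
R_5 = 28.16.
M_5 − R_5 = -7.04.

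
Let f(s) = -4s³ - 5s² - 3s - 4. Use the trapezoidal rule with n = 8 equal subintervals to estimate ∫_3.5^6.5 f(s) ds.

Δs = (6.5 − 3.5)/8 = 0.375.
f(3.5) = -247.25, f(3.875) = -323.4453125, f(4.25) = -414.125, f(4.625) = -520.5546875, f(5) = -644, f(5.375) = -785.7265625, f(5.75) = -947, f(6.125) = -1129.0859375, f(6.5) = -1333.25.
T_8 = (Δs/2)·[f(s_0) + 2f(s_1) + ... + 2f(s_{7}) + f(s_8)].
Sum = -2082.8203125.

-2082.8203125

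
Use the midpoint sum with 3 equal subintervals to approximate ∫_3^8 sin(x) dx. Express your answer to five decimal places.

Δx = (8 − 3)/3 = 5/3.
Midpoints: 23/6, 5.5, 43/6.
f(23/6) ≈ -0.63788, f(5.5) ≈ -0.70554, f(43/6) ≈ 0.77295.
Sum = Δx · [f(23/6) + f(5.5) + f(43/6)].
Sum ≈ -0.95078.

-0.95078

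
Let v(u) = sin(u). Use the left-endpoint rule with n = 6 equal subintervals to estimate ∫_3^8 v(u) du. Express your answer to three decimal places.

-1.148

Δu = (8 − 3)/6 = 5/6.
Left endpoints: 3, 23/6, 14/3, 5.5, 19/3, 43/6.
v(3) ≈ 0.141, v(23/6) ≈ -0.638, v(14/3) ≈ -0.999, v(5.5) ≈ -0.706, v(19/3) ≈ 0.050, v(43/6) ≈ 0.773.
Sum = Δu · [v(3) + v(23/6) + v(14/3) + ...].
Sum ≈ -1.148.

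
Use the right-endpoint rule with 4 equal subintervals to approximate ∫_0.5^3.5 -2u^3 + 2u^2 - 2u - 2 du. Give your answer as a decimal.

-92.625

Δu = (3.5 − 0.5)/4 = 0.75.
Right endpoints: 1.25, 2, 2.75, 3.5.
f(1.25) = -5.28125, f(2) = -14, f(2.75) = -33.96875, f(3.5) = -70.25.
Sum = Δu · [f(1.25) + f(2) + f(2.75) + f(3.5)].
Sum = -92.625.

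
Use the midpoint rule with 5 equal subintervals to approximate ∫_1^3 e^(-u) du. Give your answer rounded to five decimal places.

0.31598

Δu = (3 − 1)/5 = 0.4.
Midpoints: 1.2, 1.6, 2, 2.4, 2.8.
f(1.2) ≈ 0.30119, f(1.6) ≈ 0.20190, f(2) ≈ 0.13534, f(2.4) ≈ 0.09072, f(2.8) ≈ 0.06081.
Sum = Δu · [f(1.2) + f(1.6) + f(2) + f(2.4) + f(2.8)].
Sum ≈ 0.31598.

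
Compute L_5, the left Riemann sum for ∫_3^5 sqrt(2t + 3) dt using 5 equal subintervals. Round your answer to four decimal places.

6.5022

Δt = (5 − 3)/5 = 0.4.
Left endpoints: 3, 3.4, 3.8, 4.2, 4.6.
f(3) ≈ 3.0000, f(3.4) ≈ 3.1305, f(3.8) ≈ 3.2558, f(4.2) ≈ 3.3764, f(4.6) ≈ 3.4928.
Sum = Δt · [f(3) + f(3.4) + f(3.8) + f(4.2) + f(4.6)].
Sum ≈ 6.5022.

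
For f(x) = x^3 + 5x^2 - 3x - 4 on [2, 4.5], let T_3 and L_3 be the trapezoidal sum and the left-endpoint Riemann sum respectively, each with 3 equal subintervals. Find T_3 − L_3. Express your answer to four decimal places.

65.3646

T_3 ≈ 206.950231.
L_3 ≈ 141.585648.
T_3 − L_3 ≈ 65.3646.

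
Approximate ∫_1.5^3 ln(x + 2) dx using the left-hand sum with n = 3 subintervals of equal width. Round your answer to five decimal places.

Δx = (3 − 1.5)/3 = 0.5.
Left endpoints: 1.5, 2, 2.5.
f(1.5) ≈ 1.25276, f(2) ≈ 1.38629, f(2.5) ≈ 1.50408.
Sum = Δx · [f(1.5) + f(2) + f(2.5)].
Sum ≈ 2.07157.

2.07157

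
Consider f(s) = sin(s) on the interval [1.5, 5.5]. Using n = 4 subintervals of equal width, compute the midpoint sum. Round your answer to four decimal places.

Δs = (5.5 − 1.5)/4 = 1.
Midpoints: 2, 3, 4, 5.
f(2) ≈ 0.9093, f(3) ≈ 0.1411, f(4) ≈ -0.7568, f(5) ≈ -0.9589.
Sum = Δs · [f(2) + f(3) + f(4) + f(5)].
Sum ≈ -0.6653.

-0.6653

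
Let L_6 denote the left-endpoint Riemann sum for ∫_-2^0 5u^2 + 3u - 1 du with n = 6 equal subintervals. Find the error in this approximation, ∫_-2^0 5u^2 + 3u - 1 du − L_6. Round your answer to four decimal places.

Exact integral: ∫_-2^0 f(u) du ≈ 5.333333.
L_6 ≈ 7.851852.
Error ≈ 5.333333 − 7.851852 ≈ -2.5185.

-2.5185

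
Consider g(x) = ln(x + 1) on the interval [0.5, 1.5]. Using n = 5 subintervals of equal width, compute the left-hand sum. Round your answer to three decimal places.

Δx = (1.5 − 0.5)/5 = 0.2.
Left endpoints: 0.5, 0.7, 0.9, 1.1, 1.3.
g(0.5) ≈ 0.405, g(0.7) ≈ 0.531, g(0.9) ≈ 0.642, g(1.1) ≈ 0.742, g(1.3) ≈ 0.833.
Sum = Δx · [g(0.5) + g(0.7) + g(0.9) + g(1.1) + g(1.3)].
Sum ≈ 0.631.

0.631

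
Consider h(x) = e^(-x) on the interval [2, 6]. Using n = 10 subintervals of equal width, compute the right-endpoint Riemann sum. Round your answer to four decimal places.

0.1081

Δx = (6 − 2)/10 = 0.4.
Right endpoints: 2.4, 2.8, 3.2, 3.6, 4, 4.4, 4.8, 5.2, 5.6, 6.
h(2.4) ≈ 0.0907, h(2.8) ≈ 0.0608, h(3.2) ≈ 0.0408, h(3.6) ≈ 0.0273, h(4) ≈ 0.0183, h(4.4) ≈ 0.0123, h(4.8) ≈ 0.0082, h(5.2) ≈ 0.0055, h(5.6) ≈ 0.0037, h(6) ≈ 0.0025.
Sum = Δx · [h(2.4) + h(2.8) + h(3.2) + ...].
Sum ≈ 0.1081.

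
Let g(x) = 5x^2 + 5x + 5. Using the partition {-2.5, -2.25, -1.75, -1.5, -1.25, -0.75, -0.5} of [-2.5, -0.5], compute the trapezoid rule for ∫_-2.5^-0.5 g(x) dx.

Subinterval widths: 0.25, 0.5, 0.25, 0.25, 0.5, 0.25.
g(-2.5) = 23.75, g(-2.25) = 19.0625, g(-1.75) = 11.5625, g(-1.5) = 8.75, g(-1.25) = 6.5625, g(-0.75) = 4.0625, g(-0.5) = 3.75.
On each subinterval the trapezoid contributes (Δx_i/2)·[g(x_{i-1}) + g(x_i)].
Sum = 21.09375.

21.09375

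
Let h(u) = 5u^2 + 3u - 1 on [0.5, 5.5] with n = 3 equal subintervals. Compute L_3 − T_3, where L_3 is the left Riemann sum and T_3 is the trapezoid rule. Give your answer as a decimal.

L_3 ≈ 191.15740741.
T_3 ≈ 328.65740741.
L_3 − T_3 = -137.5.

-137.5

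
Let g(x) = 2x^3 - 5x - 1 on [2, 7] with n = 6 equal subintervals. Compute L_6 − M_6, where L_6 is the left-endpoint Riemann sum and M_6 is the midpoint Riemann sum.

L_6 = 821.875.
M_6 = 1067.1875.
L_6 − M_6 = -245.3125.

-245.3125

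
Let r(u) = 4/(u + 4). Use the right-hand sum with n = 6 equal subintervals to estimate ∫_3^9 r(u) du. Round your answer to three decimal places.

2.349

Δu = (9 − 3)/6 = 1.
Right endpoints: 4, 5, 6, 7, 8, 9.
r(4) = 0.5, r(5) = 4/9, r(6) = 0.4, r(7) = 4/11, r(8) = 1/3, r(9) = 4/13.
Sum = Δu · [r(4) + r(5) + r(6) + ...].
Sum ≈ 2.349.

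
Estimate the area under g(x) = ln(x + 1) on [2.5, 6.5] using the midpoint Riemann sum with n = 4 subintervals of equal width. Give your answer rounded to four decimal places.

Δx = (6.5 − 2.5)/4 = 1.
Midpoints: 3, 4, 5, 6.
g(3) ≈ 1.3863, g(4) ≈ 1.6094, g(5) ≈ 1.7918, g(6) ≈ 1.9459.
Sum = Δx · [g(3) + g(4) + g(5) + g(6)].
Sum ≈ 6.7334.

6.7334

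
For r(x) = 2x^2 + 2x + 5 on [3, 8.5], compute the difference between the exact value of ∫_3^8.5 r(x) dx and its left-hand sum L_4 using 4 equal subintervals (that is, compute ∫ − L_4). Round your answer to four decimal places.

Exact integral: ∫_3^8.5 r(x) dx ≈ 482.166667.
L_4 = 391.1015625.
Error ≈ 482.166667 − 391.1015625 ≈ 91.0651.

91.0651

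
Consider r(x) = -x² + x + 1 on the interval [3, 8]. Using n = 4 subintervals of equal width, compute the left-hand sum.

-99.21875

Δx = (8 − 3)/4 = 1.25.
Left endpoints: 3, 4.25, 5.5, 6.75.
r(3) = -5, r(4.25) = -12.8125, r(5.5) = -23.75, r(6.75) = -37.8125.
Sum = Δx · [r(3) + r(4.25) + r(5.5) + r(6.75)].
Sum = -99.21875.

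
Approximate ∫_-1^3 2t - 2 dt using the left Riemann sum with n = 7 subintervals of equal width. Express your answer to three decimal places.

Δt = (3 − (-1))/7 = 4/7.
Left endpoints: -1, -3/7, 1/7, 5/7, 9/7, 13/7, 17/7.
f(-1) = -4, f(-3/7) = -20/7, f(1/7) = -12/7, f(5/7) = -4/7, f(9/7) = 4/7, f(13/7) = 12/7, f(17/7) = 20/7.
Sum = Δt · [f(-1) + f(-3/7) + f(1/7) + ...].
Sum ≈ -2.286.

-2.286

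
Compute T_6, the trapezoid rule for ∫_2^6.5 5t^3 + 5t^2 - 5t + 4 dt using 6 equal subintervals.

2607.08203125

Δt = (6.5 − 2)/6 = 0.75.
f(2) = 54, f(2.75) = 132.046875, f(3.5) = 262.125, f(4.25) = 456.890625, f(5) = 729, f(5.75) = 1091.109375, f(6.5) = 1555.875.
T_6 = (Δt/2)·[f(t_0) + 2f(t_1) + ... + 2f(t_{5}) + f(t_6)].
Sum = 2607.08203125.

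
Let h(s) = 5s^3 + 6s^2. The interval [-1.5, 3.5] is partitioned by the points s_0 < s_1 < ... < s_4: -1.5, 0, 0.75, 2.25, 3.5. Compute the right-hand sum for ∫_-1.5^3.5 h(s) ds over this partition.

Subinterval widths: 1.5, 0.75, 1.5, 1.25.
Right endpoints: 0, 0.75, 2.25, 3.5.
h(0) = 0, h(0.75) = 5.484375, h(2.25) = 87.328125, h(3.5) = 287.875.
Sum = Σ Δs_i · h(s_i).
Sum = 494.94921875.

494.94921875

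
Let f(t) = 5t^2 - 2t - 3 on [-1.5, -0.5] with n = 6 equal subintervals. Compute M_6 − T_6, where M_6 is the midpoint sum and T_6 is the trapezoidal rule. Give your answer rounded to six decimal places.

M_6 ≈ 4.40509259.
T_6 ≈ 4.43981481.
M_6 − T_6 ≈ -0.034722.

-0.034722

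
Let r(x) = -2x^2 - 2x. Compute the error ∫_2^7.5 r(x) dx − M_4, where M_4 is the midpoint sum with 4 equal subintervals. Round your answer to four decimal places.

Exact integral: ∫_2^7.5 r(x) dx ≈ -328.166667.
M_4 = -326.43359375.
Error ≈ -328.166667 − (-326.43359375) ≈ -1.7331.

-1.7331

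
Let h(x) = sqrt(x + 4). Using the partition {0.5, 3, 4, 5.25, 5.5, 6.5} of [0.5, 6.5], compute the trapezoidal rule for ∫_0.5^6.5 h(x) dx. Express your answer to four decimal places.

Subinterval widths: 2.5, 1, 1.25, 0.25, 1.
h(0.5) ≈ 2.1213, h(3) ≈ 2.6458, h(4) ≈ 2.8284, h(5.25) ≈ 3.0414, h(5.5) ≈ 3.0822, h(6.5) ≈ 3.2404.
On each subinterval the trapezoid contributes (Δx_i/2)·[h(x_{i-1}) + h(x_i)].
Sum ≈ 16.2913.

16.2913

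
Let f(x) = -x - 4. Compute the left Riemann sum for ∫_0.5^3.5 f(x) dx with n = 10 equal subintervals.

-17.55

Δx = (3.5 − 0.5)/10 = 0.3.
Left endpoints: 0.5, 0.8, 1.1, 1.4, 1.7, 2, 2.3, 2.6, 2.9, 3.2.
f(0.5) = -4.5, f(0.8) = -4.8, f(1.1) = -5.1, f(1.4) = -5.4, f(1.7) = -5.7, f(2) = -6, f(2.3) = -6.3, f(2.6) = -6.6, f(2.9) = -6.9, f(3.2) = -7.2.
Sum = Δx · [f(0.5) + f(0.8) + f(1.1) + ...].
Sum = -17.55.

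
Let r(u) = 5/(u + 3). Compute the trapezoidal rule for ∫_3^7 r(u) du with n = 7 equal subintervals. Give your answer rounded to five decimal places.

Δu = (7 − 3)/7 = 4/7.
r(3) = 5/6, r(25/7) = 35/46, r(29/7) = 0.7, r(33/7) = 35/54, r(37/7) = 35/58, r(41/7) = 35/62, r(45/7) = 35/66, r(7) = 0.5.
T_7 = (Δu/2)·[r(u_0) + 2r(u_1) + ... + 2r(u_{6}) + r(u_7)].
Sum ≈ 2.55654.

2.55654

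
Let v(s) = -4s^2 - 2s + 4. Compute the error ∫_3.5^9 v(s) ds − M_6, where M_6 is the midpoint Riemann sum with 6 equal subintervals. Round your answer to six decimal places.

Exact integral: ∫_3.5^9 v(s) ds ≈ -961.58333333.
M_6 ≈ -960.04282407.
Error ≈ -961.58333333 − (-960.04282407) ≈ -1.540509.

-1.540509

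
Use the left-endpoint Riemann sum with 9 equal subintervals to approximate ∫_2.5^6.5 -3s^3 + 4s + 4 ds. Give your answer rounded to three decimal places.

Δs = (6.5 − 2.5)/9 = 4/9.
Left endpoints: 2.5, 53/18, 61/18, 23/6, 77/18, 85/18, 31/6, 101/18, 109/18.
f(2.5) = -32.875, f(53/18) = -118205/1944, f(61/18) = -192853/1944, f(23/6) = -10775/72, f(77/18) = -415493/1944, f(85/18) = -569629/1944, f(31/6) = -28015/72, f(101/18) = -978893/1944, f(109/18) = -1240165/1944.
Sum = Δs · [f(2.5) + f(53/18) + f(61/18) + ...].
Sum ≈ -1057.722.

-1057.722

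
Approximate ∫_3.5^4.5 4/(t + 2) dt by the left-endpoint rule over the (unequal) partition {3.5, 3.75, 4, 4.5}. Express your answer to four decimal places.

0.6891

Subinterval widths: 0.25, 0.25, 0.5.
Left endpoints: 3.5, 3.75, 4.
f(3.5) = 8/11, f(3.75) = 16/23, f(4) = 2/3.
Sum = Σ Δt_i · f(t_i).
Sum ≈ 0.6891.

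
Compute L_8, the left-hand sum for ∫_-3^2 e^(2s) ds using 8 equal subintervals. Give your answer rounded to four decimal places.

Δs = (2 − (-3))/8 = 0.625.
Left endpoints: -3, -2.375, -1.75, -1.125, -0.5, 0.125, 0.75, 1.375.
f(-3) ≈ 0.0025, f(-2.375) ≈ 0.0087, f(-1.75) ≈ 0.0302, f(-1.125) ≈ 0.1054, f(-0.5) ≈ 0.3679, f(0.125) ≈ 1.2840, f(0.75) ≈ 4.4817, f(1.375) ≈ 15.6426.
Sum = Δs · [f(-3) + f(-2.375) + f(-1.75) + ...].
Sum ≈ 13.7018.

13.7018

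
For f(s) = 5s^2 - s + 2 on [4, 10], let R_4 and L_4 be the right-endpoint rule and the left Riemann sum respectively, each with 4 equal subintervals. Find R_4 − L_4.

621

R_4 = 1851.75.
L_4 = 1230.75.
R_4 − L_4 = 621.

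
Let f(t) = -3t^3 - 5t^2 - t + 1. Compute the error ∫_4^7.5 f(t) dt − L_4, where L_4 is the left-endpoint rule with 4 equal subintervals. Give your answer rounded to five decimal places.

-533.94368

Exact integral: ∫_4^7.5 f(t) dt ≈ -2794.1302083.
L_4 ≈ -2260.1865234.
Error ≈ -2794.1302083 − (-2260.1865234) ≈ -533.94368.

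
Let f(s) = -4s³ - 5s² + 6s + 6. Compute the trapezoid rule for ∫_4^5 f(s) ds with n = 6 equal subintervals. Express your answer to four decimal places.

Δs = (5 − 4)/6 = 1/6.
f(4) = -306, f(25/6) = -37277/108, f(13/3) = -10459/27, f(4.5) = -432.75, f(14/3) = -12998/27, f(29/6) = -57613/108, f(5) = -589.
T_6 = (Δs/2)·[f(s_0) + 2f(s_1) + ... + 2f(s_{5}) + f(s_6)].
Sum ≈ -437.9398.

-437.9398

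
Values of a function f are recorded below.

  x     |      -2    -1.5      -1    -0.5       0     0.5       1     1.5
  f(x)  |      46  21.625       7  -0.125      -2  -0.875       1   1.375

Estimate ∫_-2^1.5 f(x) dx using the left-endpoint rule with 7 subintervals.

Δx = 0.5.
Sum = 0.5·[46 + 21.625 + 7 + (-0.125) + (-2) + (-0.875) + 1] = 36.3125.

36.3125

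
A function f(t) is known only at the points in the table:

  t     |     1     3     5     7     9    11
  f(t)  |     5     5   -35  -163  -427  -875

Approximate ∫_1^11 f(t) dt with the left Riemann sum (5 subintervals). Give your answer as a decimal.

-1230

Δt = 2.
Sum = 2·[5 + 5 + (-35) + (-163) + (-427)] = -1230.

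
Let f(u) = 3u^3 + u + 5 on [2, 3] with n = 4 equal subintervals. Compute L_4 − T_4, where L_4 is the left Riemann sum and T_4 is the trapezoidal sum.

L_4 = 49.234375.
T_4 = 56.484375.
L_4 − T_4 = -7.25.

-7.25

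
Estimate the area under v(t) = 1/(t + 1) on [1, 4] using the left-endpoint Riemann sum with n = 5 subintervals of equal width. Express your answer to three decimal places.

Δt = (4 − 1)/5 = 0.6.
Left endpoints: 1, 1.6, 2.2, 2.8, 3.4.
v(1) = 0.5, v(1.6) = 5/13, v(2.2) = 0.3125, v(2.8) = 5/19, v(3.4) = 5/22.
Sum = Δt · [v(1) + v(1.6) + v(2.2) + v(2.8) + v(3.4)].
Sum ≈ 1.013.

1.013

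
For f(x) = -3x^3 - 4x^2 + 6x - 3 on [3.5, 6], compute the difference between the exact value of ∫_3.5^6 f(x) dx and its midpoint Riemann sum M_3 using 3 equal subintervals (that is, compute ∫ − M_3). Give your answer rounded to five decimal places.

-6.76360

Exact integral: ∫_3.5^6 f(x) dx ≈ -1026.5364583.
M_3 ≈ -1019.7728588.
Error ≈ -1026.5364583 − (-1019.7728588) ≈ -6.76360.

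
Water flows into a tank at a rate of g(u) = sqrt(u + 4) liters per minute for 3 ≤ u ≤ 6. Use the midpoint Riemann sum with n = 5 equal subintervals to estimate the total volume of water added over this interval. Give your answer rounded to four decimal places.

8.7355

Δu = (6 − 3)/5 = 0.6.
Midpoints: 3.3, 3.9, 4.5, 5.1, 5.7.
g(3.3) ≈ 2.7019, g(3.9) ≈ 2.8107, g(4.5) ≈ 2.9155, g(5.1) ≈ 3.0166, g(5.7) ≈ 3.1145.
Sum = Δu · [g(3.3) + g(3.9) + g(4.5) + g(5.1) + g(5.7)].
Sum ≈ 8.7355.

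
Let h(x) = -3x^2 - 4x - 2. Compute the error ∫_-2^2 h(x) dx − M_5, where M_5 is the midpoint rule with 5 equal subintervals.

-0.64

Exact integral: ∫_-2^2 h(x) dx = -24.
M_5 = -23.36.
Error = -24 − (-23.36) = -0.64.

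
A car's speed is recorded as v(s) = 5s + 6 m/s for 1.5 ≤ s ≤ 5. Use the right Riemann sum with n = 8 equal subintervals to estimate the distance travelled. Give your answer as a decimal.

Δs = (5 − 1.5)/8 = 0.4375.
Right endpoints: 1.9375, 2.375, 2.8125, 3.25, 3.6875, 4.125, 4.5625, 5.
v(1.9375) = 15.6875, v(2.375) = 17.875, v(2.8125) = 20.0625, v(3.25) = 22.25, v(3.6875) = 24.4375, v(4.125) = 26.625, v(4.5625) = 28.8125, v(5) = 31.
Sum = Δs · [v(1.9375) + v(2.375) + v(2.8125) + ...].
Sum = 81.703125.

81.703125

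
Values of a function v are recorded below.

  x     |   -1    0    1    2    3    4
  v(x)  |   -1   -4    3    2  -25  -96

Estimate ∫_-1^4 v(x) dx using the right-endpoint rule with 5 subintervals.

Δx = 1.
Sum = 1·[(-4) + 3 + 2 + (-25) + (-96)] = -120.

-120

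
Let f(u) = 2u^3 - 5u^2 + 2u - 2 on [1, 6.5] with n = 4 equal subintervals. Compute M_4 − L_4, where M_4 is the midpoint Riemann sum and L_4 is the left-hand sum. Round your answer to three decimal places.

196.507

M_4 ≈ 451.07520.
L_4 ≈ 254.56836.
M_4 − L_4 ≈ 196.507.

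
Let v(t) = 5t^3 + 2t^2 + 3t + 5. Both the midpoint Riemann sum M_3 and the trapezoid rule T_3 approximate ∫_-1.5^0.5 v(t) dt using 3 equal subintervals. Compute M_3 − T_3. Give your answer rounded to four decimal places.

M_3 ≈ 3.490741.
T_3 ≈ 2.268519.
M_3 − T_3 ≈ 1.2222.

1.2222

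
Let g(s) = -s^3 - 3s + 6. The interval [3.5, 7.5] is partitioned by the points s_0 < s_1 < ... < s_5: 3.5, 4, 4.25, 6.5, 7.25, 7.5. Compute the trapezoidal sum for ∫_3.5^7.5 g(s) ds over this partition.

-827.88671875

Subinterval widths: 0.5, 0.25, 2.25, 0.75, 0.25.
g(3.5) = -47.375, g(4) = -70, g(4.25) = -83.515625, g(6.5) = -288.125, g(7.25) = -396.828125, g(7.5) = -438.375.
On each subinterval the trapezoid contributes (Δs_i/2)·[g(s_{i-1}) + g(s_i)].
Sum = -827.88671875.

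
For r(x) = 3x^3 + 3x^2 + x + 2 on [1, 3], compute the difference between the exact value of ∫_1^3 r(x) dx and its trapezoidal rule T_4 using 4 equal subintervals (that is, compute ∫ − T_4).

-1.75

Exact integral: ∫_1^3 r(x) dx = 94.
T_4 = 95.75.
Error = 94 − 95.75 = -1.75.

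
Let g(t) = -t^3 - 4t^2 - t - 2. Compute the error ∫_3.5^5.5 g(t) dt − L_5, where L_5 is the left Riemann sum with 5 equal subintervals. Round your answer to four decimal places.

-38.5667

Exact integral: ∫_3.5^5.5 g(t) dt ≈ -368.916667.
L_5 = -330.35.
Error ≈ -368.916667 − (-330.35) ≈ -38.5667.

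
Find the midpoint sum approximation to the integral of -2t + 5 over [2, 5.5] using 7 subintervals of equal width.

Δt = (5.5 − 2)/7 = 0.5.
Midpoints: 2.25, 2.75, 3.25, 3.75, 4.25, 4.75, 5.25.
f(2.25) = 0.5, f(2.75) = -0.5, f(3.25) = -1.5, f(3.75) = -2.5, f(4.25) = -3.5, f(4.75) = -4.5, f(5.25) = -5.5.
Sum = Δt · [f(2.25) + f(2.75) + f(3.25) + ...].
Sum = -8.75.

-8.75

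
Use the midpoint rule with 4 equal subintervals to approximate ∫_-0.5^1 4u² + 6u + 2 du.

Δu = (1 − (-0.5))/4 = 0.375.
Midpoints: -0.3125, 0.0625, 0.4375, 0.8125.
f(-0.3125) = 0.515625, f(0.0625) = 2.390625, f(0.4375) = 5.390625, f(0.8125) = 9.515625.
Sum = Δu · [f(-0.3125) + f(0.0625) + f(0.4375) + f(0.8125)].
Sum = 6.6796875.

6.6796875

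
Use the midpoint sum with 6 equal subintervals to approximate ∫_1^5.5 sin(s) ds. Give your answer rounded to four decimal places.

-0.1724

Δs = (5.5 − 1)/6 = 0.75.
Midpoints: 1.375, 2.125, 2.875, 3.625, 4.375, 5.125.
f(1.375) ≈ 0.9809, f(2.125) ≈ 0.8503, f(2.875) ≈ 0.2634, f(3.625) ≈ -0.4648, f(4.375) ≈ -0.9436, f(5.125) ≈ -0.9161.
Sum = Δs · [f(1.375) + f(2.125) + f(2.875) + ...].
Sum ≈ -0.1724.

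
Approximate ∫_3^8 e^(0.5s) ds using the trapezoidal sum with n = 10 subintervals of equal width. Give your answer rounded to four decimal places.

100.7544

Δs = (8 − 3)/10 = 0.5.
f(3) ≈ 4.4817, f(3.5) ≈ 5.7546, f(4) ≈ 7.3891, f(4.5) ≈ 9.4877, f(5) ≈ 12.1825, f(5.5) ≈ 15.6426, f(6) ≈ 20.0855, f(6.5) ≈ 25.7903, f(7) ≈ 33.1155, f(7.5) ≈ 42.5211, f(8) ≈ 54.5982.
T_10 = (Δs/2)·[f(s_0) + 2f(s_1) + ... + 2f(s_{9}) + f(s_10)].
Sum ≈ 100.7544.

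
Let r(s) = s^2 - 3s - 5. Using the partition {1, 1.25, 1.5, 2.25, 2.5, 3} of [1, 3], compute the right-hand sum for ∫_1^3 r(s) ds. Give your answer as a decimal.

Subinterval widths: 0.25, 0.25, 0.75, 0.25, 0.5.
Right endpoints: 1.25, 1.5, 2.25, 2.5, 3.
r(1.25) = -7.1875, r(1.5) = -7.25, r(2.25) = -6.6875, r(2.5) = -6.25, r(3) = -5.
Sum = Σ Δs_i · r(s_i).
Sum = -12.6875.

-12.6875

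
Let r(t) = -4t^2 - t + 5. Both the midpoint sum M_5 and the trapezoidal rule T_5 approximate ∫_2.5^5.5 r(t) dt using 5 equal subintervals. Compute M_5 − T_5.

1.08

M_5 = -197.64.
T_5 = -198.72.
M_5 − T_5 = 1.08.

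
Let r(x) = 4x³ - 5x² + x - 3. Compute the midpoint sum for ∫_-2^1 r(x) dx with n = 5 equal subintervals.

Δx = (1 − (-2))/5 = 0.6.
Midpoints: -1.7, -1.1, -0.5, 0.1, 0.7.
r(-1.7) = -38.802, r(-1.1) = -15.474, r(-0.5) = -5.25, r(0.1) = -2.946, r(0.7) = -3.378.
Sum = Δx · [r(-1.7) + r(-1.1) + r(-0.5) + r(0.1) + r(0.7)].
Sum = -39.51.

-39.51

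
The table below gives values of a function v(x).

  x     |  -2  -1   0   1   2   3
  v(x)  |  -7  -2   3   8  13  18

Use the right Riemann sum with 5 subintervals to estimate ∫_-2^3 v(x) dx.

40

Δx = 1.
Sum = 1·[(-2) + 3 + 8 + 13 + 18] = 40.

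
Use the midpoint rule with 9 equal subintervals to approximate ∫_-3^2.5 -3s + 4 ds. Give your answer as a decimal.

26.125

Δs = (2.5 − (-3))/9 = 11/18.
Midpoints: -97/36, -25/12, -53/36, -31/36, -0.25, 13/36, 35/36, 19/12, 79/36.
f(-97/36) = 145/12, f(-25/12) = 10.25, f(-53/36) = 101/12, f(-31/36) = 79/12, f(-0.25) = 4.75, f(13/36) = 35/12, f(35/36) = 13/12, f(19/12) = -0.75, f(79/36) = -31/12.
Sum = Δs · [f(-97/36) + f(-25/12) + f(-53/36) + ...].
Sum = 26.125.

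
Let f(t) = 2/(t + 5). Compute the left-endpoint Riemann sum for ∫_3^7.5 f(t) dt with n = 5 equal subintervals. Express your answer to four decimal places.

Δt = (7.5 − 3)/5 = 0.9.
Left endpoints: 3, 3.9, 4.8, 5.7, 6.6.
f(3) = 0.25, f(3.9) = 20/89, f(4.8) = 10/49, f(5.7) = 20/107, f(6.6) = 5/29.
Sum = Δt · [f(3) + f(3.9) + f(4.8) + f(5.7) + f(6.6)].
Sum ≈ 0.9343.

0.9343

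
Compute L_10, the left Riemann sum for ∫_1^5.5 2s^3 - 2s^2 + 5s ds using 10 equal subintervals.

Δs = (5.5 − 1)/10 = 0.45.
Left endpoints: 1, 1.45, 1.9, 2.35, 2.8, 3.25, 3.7, 4.15, 4.6, 5.05.
f(1) = 5, f(1.45) = 9.14225, f(1.9) = 15.998, f(2.35) = 26.66075, f(2.8) = 42.224, f(3.25) = 63.78125, f(3.7) = 92.426, f(4.15) = 129.25175, f(4.6) = 175.352, f(5.05) = 231.82025.
Sum = Δs · [f(1) + f(1.45) + f(1.9) + ...].
Sum = 356.2453125.

356.2453125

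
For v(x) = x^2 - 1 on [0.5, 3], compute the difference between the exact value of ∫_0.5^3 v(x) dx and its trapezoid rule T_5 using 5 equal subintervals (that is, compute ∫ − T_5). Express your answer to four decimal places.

-0.1042

Exact integral: ∫_0.5^3 v(x) dx ≈ 6.458333.
T_5 = 6.5625.
Error ≈ 6.458333 − 6.5625 ≈ -0.1042.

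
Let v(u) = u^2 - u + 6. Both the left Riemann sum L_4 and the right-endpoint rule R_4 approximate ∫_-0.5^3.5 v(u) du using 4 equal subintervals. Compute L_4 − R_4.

-8

L_4 = 29.
R_4 = 37.
L_4 − R_4 = -8.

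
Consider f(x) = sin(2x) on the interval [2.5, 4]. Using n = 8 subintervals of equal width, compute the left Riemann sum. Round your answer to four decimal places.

0.0294

Δx = (4 − 2.5)/8 = 0.1875.
Left endpoints: 2.5, 2.6875, 2.875, 3.0625, 3.25, 3.4375, 3.625, 3.8125.
f(2.5) ≈ -0.9589, f(2.6875) ≈ -0.7884, f(2.875) ≈ -0.5083, f(3.0625) ≈ -0.1575, f(3.25) ≈ 0.2151, f(3.4375) ≈ 0.5579, f(3.625) ≈ 0.8231, f(3.8125) ≈ 0.9739.
Sum = Δx · [f(2.5) + f(2.6875) + f(2.875) + ...].
Sum ≈ 0.0294.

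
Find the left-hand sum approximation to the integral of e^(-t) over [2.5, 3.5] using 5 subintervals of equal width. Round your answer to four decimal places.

Δt = (3.5 − 2.5)/5 = 0.2.
Left endpoints: 2.5, 2.7, 2.9, 3.1, 3.3.
f(2.5) ≈ 0.0821, f(2.7) ≈ 0.0672, f(2.9) ≈ 0.0550, f(3.1) ≈ 0.0450, f(3.3) ≈ 0.0369.
Sum = Δt · [f(2.5) + f(2.7) + f(2.9) + f(3.1) + f(3.3)].
Sum ≈ 0.0572.

0.0572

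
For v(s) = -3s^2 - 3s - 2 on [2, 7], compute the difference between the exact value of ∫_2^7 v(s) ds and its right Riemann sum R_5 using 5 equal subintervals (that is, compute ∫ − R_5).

Exact integral: ∫_2^7 v(s) ds = -412.5.
R_5 = -490.
Error = -412.5 − (-490) = 77.5.

77.5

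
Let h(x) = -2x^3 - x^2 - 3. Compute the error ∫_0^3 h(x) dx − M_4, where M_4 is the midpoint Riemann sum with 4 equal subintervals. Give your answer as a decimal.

Exact integral: ∫_0^3 h(x) dx = -58.5.
M_4 = -57.09375.
Error = -58.5 − (-57.09375) = -1.40625.

-1.40625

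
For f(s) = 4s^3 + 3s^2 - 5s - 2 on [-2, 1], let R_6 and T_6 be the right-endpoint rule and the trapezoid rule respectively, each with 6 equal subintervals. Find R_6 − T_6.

R_6 = -1.875.
T_6 = -4.875.
R_6 − T_6 = 3.

3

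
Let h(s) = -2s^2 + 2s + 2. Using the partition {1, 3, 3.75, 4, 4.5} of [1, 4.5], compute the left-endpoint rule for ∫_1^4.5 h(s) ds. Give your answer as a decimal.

Subinterval widths: 2, 0.75, 0.25, 0.5.
Left endpoints: 1, 3, 3.75, 4.
h(1) = 2, h(3) = -10, h(3.75) = -18.625, h(4) = -22.
Sum = Σ Δs_i · h(s_i).
Sum = -19.15625.

-19.15625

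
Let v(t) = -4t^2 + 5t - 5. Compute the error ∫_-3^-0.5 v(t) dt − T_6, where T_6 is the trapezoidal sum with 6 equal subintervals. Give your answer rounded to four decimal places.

Exact integral: ∫_-3^-0.5 v(t) dt ≈ -70.208333.
T_6 ≈ -70.497685.
Error ≈ -70.208333 − (-70.497685) ≈ 0.2894.

0.2894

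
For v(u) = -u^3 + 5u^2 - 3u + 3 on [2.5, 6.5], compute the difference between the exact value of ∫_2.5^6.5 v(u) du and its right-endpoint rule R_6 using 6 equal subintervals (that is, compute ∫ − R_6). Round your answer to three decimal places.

32.852

Exact integral: ∫_2.5^6.5 v(u) du ≈ -46.83333.
R_6 ≈ -79.68519.
Error ≈ -46.83333 − (-79.68519) ≈ 32.852.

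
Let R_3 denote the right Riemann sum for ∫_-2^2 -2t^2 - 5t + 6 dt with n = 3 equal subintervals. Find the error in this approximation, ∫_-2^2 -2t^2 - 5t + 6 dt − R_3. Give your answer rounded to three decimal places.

Exact integral: ∫_-2^2 f(t) dt ≈ 13.33333.
R_3 ≈ -2.37037.
Error ≈ 13.33333 − (-2.37037) ≈ 15.704.

15.704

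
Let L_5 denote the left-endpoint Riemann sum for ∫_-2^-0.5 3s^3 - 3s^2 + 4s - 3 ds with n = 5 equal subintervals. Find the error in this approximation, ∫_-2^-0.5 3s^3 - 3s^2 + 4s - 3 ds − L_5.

Exact integral: ∫_-2^-0.5 f(s) ds = -31.828125.
L_5 = -38.28.
Error = -31.828125 − (-38.28) = 6.451875.

6.451875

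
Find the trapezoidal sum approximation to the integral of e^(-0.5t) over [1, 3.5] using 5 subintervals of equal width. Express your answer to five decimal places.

0.87002

Δt = (3.5 − 1)/5 = 0.5.
f(1) ≈ 0.60653, f(1.5) ≈ 0.47237, f(2) ≈ 0.36788, f(2.5) ≈ 0.28650, f(3) ≈ 0.22313, f(3.5) ≈ 0.17377.
T_5 = (Δt/2)·[f(t_0) + 2f(t_1) + ... + 2f(t_{4}) + f(t_5)].
Sum ≈ 0.87002.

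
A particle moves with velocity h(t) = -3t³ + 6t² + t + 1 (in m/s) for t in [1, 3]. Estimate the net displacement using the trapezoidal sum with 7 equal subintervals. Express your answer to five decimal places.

Δt = (3 − 1)/7 = 2/7.
h(1) = 5, h(9/7) = 1999/343, h(11/7) = 1971/343, h(13/7) = 1487/343, h(15/7) = 403/343, h(17/7) = -1425/343, h(19/7) = -4141/343, h(3) = -23.
T_7 = (Δt/2)·[h(t_0) + 2h(t_1) + ... + 2h(t_{6}) + h(t_7)].
Sum ≈ -2.32653.

-2.32653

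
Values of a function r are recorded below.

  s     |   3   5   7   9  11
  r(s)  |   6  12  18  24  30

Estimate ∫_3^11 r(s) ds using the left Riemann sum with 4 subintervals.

Δs = 2.
Sum = 2·[6 + 12 + 18 + 24] = 120.

120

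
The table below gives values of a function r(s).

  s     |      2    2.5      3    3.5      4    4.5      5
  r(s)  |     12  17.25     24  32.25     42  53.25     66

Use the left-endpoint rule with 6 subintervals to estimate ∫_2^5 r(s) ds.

Δs = 0.5.
Sum = 0.5·[12 + 17.25 + 24 + 32.25 + 42 + 53.25] = 90.375.

90.375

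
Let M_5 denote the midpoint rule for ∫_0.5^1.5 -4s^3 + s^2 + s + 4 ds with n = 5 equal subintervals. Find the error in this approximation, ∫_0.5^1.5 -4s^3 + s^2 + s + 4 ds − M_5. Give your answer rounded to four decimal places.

Exact integral: ∫_0.5^1.5 f(s) ds ≈ 1.083333.
M_5 = 1.12.
Error ≈ 1.083333 − 1.12 ≈ -0.0367.

-0.0367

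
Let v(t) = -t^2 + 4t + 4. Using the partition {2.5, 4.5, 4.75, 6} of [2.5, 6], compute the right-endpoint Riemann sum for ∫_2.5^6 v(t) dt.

-6.390625

Subinterval widths: 2, 0.25, 1.25.
Right endpoints: 4.5, 4.75, 6.
v(4.5) = 1.75, v(4.75) = 0.4375, v(6) = -8.
Sum = Σ Δt_i · v(t_i).
Sum = -6.390625.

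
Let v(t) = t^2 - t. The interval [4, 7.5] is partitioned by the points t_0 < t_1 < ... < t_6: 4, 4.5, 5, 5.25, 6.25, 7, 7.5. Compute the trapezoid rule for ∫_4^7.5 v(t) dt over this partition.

99.46875

Subinterval widths: 0.5, 0.5, 0.25, 1, 0.75, 0.5.
v(4) = 12, v(4.5) = 15.75, v(5) = 20, v(5.25) = 22.3125, v(6.25) = 32.8125, v(7) = 42, v(7.5) = 48.75.
On each subinterval the trapezoid contributes (Δt_i/2)·[v(t_{i-1}) + v(t_i)].
Sum = 99.46875.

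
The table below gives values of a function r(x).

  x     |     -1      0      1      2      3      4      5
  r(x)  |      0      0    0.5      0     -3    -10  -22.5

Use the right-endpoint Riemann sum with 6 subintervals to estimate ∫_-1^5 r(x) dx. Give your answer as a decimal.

Δx = 1.
Sum = 1·[0 + 0.5 + 0 + (-3) + (-10) + (-22.5)] = -35.

-35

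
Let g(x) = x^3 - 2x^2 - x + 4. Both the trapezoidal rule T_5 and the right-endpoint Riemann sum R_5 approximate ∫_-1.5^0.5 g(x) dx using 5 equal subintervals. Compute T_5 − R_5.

-1.1

T_5 = 5.23.
R_5 = 6.33.
T_5 − R_5 = -1.1.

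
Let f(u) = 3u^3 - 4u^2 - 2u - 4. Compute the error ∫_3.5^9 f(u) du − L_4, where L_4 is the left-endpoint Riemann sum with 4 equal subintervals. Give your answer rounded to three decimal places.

1127.955

Exact integral: ∫_3.5^9 f(u) du ≈ 3802.61979.
L_4 ≈ 2674.66504.
Error ≈ 3802.61979 − 2674.66504 ≈ 1127.955.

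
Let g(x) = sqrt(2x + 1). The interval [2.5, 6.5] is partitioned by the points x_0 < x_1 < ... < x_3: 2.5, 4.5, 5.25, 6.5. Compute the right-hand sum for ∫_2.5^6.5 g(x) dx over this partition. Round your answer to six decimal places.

Subinterval widths: 2, 0.75, 1.25.
Right endpoints: 4.5, 5.25, 6.5.
g(4.5) ≈ 3.162278, g(5.25) ≈ 3.391165, g(6.5) ≈ 3.741657.
Sum = Σ Δx_i · g(x_i).
Sum ≈ 13.545001.

13.545001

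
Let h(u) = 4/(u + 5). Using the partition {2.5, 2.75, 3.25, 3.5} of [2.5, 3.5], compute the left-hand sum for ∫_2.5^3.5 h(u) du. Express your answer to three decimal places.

Subinterval widths: 0.25, 0.5, 0.25.
Left endpoints: 2.5, 2.75, 3.25.
h(2.5) = 8/15, h(2.75) = 16/31, h(3.25) = 16/33.
Sum = Σ Δu_i · h(u_i).
Sum ≈ 0.513.

0.513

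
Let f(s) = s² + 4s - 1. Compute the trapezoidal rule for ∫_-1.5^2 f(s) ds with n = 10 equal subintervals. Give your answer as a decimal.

3.863125

Δs = (2 − (-1.5))/10 = 0.35.
f(-1.5) = -4.75, f(-1.15) = -4.2775, f(-0.8) = -3.56, f(-0.45) = -2.5975, f(-0.1) = -1.39, f(0.25) = 0.0625, f(0.6) = 1.76, f(0.95) = 3.7025, f(1.3) = 5.89, f(1.65) = 8.3225, f(2) = 11.
T_10 = (Δs/2)·[f(s_0) + 2f(s_1) + ... + 2f(s_{9}) + f(s_10)].
Sum = 3.863125.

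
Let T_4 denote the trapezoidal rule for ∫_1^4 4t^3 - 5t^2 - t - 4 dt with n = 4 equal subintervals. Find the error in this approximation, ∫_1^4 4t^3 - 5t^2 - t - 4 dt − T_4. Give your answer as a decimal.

Exact integral: ∫_1^4 f(t) dt = 130.5.
T_4 = 137.53125.
Error = 130.5 − 137.53125 = -7.03125.

-7.03125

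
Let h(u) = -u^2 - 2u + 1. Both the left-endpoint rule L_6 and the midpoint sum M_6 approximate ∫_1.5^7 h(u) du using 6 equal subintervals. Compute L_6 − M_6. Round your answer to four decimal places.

L_6 ≈ -128.759838.
M_6 ≈ -154.073206.
L_6 − M_6 ≈ 25.3134.

25.3134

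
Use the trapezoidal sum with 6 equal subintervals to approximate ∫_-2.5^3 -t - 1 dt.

-6.875

Δt = (3 − (-2.5))/6 = 11/12.
f(-2.5) = 1.5, f(-19/12) = 7/12, f(-2/3) = -1/3, f(0.25) = -1.25, f(7/6) = -13/6, f(25/12) = -37/12, f(3) = -4.
T_6 = (Δt/2)·[f(t_0) + 2f(t_1) + ... + 2f(t_{5}) + f(t_6)].
Sum = -6.875.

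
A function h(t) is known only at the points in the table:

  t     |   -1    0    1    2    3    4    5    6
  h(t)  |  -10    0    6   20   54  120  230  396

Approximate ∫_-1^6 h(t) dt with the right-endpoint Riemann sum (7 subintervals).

826

Δt = 1.
Sum = 1·[0 + 6 + 20 + 54 + 120 + 230 + 396] = 826.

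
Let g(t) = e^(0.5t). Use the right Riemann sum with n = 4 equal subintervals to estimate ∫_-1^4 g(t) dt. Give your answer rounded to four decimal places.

18.2429

Δt = (4 − (-1))/4 = 1.25.
Right endpoints: 0.25, 1.5, 2.75, 4.
g(0.25) ≈ 1.1331, g(1.5) ≈ 2.1170, g(2.75) ≈ 3.9551, g(4) ≈ 7.3891.
Sum = Δt · [g(0.25) + g(1.5) + g(2.75) + g(4)].
Sum ≈ 18.2429.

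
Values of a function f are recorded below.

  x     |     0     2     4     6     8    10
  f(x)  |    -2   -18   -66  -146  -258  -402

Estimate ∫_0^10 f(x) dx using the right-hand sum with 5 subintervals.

Δx = 2.
Sum = 2·[(-18) + (-66) + (-146) + (-258) + (-402)] = -1780.

-1780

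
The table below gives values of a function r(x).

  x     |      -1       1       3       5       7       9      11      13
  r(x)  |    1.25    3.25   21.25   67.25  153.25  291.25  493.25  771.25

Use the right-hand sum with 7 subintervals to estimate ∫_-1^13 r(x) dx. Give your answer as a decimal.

3601.5

Δx = 2.
Sum = 2·[3.25 + 21.25 + 67.25 + 153.25 + 291.25 + 493.25 + 771.25] = 3601.5.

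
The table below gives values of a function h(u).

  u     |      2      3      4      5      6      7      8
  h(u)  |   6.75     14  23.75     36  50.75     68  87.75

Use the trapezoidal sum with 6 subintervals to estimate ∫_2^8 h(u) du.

Δu = 1.
T_6 = (1/2)·[6.75 + 2·14 + 2·23.75 + 2·36 + 2·50.75 + 2·68 + 87.75] = 239.75.

239.75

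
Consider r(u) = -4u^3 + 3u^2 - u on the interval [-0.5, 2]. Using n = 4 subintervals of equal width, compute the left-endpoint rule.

-3.2421875

Δu = (2 − (-0.5))/4 = 0.625.
Left endpoints: -0.5, 0.125, 0.75, 1.375.
r(-0.5) = 1.75, r(0.125) = -0.0859375, r(0.75) = -0.75, r(1.375) = -6.1015625.
Sum = Δu · [r(-0.5) + r(0.125) + r(0.75) + r(1.375)].
Sum = -3.2421875.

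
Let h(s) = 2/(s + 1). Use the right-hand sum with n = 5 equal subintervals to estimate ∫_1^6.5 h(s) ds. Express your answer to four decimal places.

Δs = (6.5 − 1)/5 = 1.1.
Right endpoints: 2.1, 3.2, 4.3, 5.4, 6.5.
h(2.1) = 20/31, h(3.2) = 10/21, h(4.3) = 20/53, h(5.4) = 0.3125, h(6.5) = 4/15.
Sum = Δs · [h(2.1) + h(3.2) + h(4.3) + h(5.4) + h(6.5)].
Sum ≈ 2.2857.

2.2857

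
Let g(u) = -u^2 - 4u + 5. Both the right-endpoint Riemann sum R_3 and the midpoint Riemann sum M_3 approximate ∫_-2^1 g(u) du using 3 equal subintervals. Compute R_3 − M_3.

R_3 = 13.
M_3 = 18.25.
R_3 − M_3 = -5.25.

-5.25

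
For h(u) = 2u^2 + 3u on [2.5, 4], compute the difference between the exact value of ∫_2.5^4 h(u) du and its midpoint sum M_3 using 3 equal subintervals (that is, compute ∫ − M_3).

0.0625

Exact integral: ∫_2.5^4 h(u) du = 46.875.
M_3 = 46.8125.
Error = 46.875 − 46.8125 = 0.0625.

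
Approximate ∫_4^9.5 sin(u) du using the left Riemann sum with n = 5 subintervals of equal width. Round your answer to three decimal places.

-0.067

Δu = (9.5 − 4)/5 = 1.1.
Left endpoints: 4, 5.1, 6.2, 7.3, 8.4.
f(4) ≈ -0.757, f(5.1) ≈ -0.926, f(6.2) ≈ -0.083, f(7.3) ≈ 0.850, f(8.4) ≈ 0.855.
Sum = Δu · [f(4) + f(5.1) + f(6.2) + f(7.3) + f(8.4)].
Sum ≈ -0.067.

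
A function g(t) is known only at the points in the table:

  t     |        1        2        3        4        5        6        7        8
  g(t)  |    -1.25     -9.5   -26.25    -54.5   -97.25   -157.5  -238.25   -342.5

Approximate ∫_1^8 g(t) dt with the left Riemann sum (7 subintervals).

-584.5

Δt = 1.
Sum = 1·[(-1.25) + (-9.5) + (-26.25) + (-54.5) + (-97.25) + (-157.5) + (-238.25)] = -584.5.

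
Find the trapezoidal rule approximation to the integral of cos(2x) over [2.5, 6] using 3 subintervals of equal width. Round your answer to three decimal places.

Δx = (6 − 2.5)/3 = 7/6.
f(2.5) ≈ 0.284, f(11/3) ≈ 0.497, f(29/6) ≈ -0.971, f(6) ≈ 0.844.
T_3 = (Δx/2)·[f(x_0) + 2f(x_1) + 2f(x_2) + f(x_3)].
Sum ≈ 0.105.

0.105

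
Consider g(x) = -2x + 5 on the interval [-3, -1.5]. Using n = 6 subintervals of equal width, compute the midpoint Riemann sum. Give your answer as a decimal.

14.25

Δx = (-1.5 − (-3))/6 = 0.25.
Midpoints: -2.875, -2.625, -2.375, -2.125, -1.875, -1.625.
g(-2.875) = 10.75, g(-2.625) = 10.25, g(-2.375) = 9.75, g(-2.125) = 9.25, g(-1.875) = 8.75, g(-1.625) = 8.25.
Sum = Δx · [g(-2.875) + g(-2.625) + g(-2.375) + ...].
Sum = 14.25.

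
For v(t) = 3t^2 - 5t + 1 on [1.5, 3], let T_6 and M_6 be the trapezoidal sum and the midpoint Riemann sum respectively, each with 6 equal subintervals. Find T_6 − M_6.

T_6 = 8.296875.
M_6 = 8.2265625.
T_6 − M_6 = 0.0703125.

0.0703125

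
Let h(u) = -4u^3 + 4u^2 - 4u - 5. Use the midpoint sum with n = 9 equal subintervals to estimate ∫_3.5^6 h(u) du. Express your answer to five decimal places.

-974.25219

Δu = (6 − 3.5)/9 = 5/18.
Midpoints: 131/36, 47/12, 151/36, 161/36, 4.75, 181/36, 191/36, 67/12, 211/36.
h(131/36) = -1858391/11664, h(47/12) = -86243/432, h(151/36) = -2876131/11664, h(161/36) = -3507101/11664, h(4.75) = -362.4375, h(181/36) = -5043241/11664, h(191/36) = -5960411/11664, h(67/12) = -258703/432, h(211/36) = -8122951/11664.
Sum = Δu · [h(131/36) + h(47/12) + h(151/36) + ...].
Sum ≈ -974.25219.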